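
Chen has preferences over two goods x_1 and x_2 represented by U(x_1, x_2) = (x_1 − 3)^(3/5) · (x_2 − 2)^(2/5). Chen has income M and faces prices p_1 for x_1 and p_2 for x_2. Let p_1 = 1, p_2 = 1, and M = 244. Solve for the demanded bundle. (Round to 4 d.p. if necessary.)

x_1* = 146.4, x_2* = 97.6

Discretionary income = 244 − 3·1 − 2·1 = 239; x_1* = 3 + 0.6·239/1 = 146.4; x_2* = 2 + 0.4·239/1 = 97.6.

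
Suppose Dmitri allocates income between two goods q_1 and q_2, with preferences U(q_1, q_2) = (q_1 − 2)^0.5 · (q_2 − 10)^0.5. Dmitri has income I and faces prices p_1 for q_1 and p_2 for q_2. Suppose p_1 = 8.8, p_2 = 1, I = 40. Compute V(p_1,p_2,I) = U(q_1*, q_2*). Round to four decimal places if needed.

V = 2.09

MRS = (q_2−10)/(q_1−2). Tangency with p_1/p_2 gives q_2−10 = (p_1/p_2)·(q_1−2).
After buying the subsistence bundle (2, 10), a share 0.5 of the remaining income goes to q_1: q_1* = 2 + 0.5·(I − 2p_1 − 10p_2)/p_1.
Discretionary income = 40 − 2·8.8 − 10·1 = 12.4; q_1* = 2 + 0.5·12.4/8.8 = 2.7045; q_2* = 10 + 0.5·12.4/1 = 16.2.
Utility at the optimum: U(2.7045, 16.2) = 2.09.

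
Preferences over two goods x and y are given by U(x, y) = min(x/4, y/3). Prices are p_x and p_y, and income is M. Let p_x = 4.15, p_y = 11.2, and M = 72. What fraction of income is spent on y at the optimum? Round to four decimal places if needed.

share on y = 0.6693

Leontief preferences: the optimum is at the kink where x/4 = y/3, i.e. y = (3/4)·x.
Budget: p_x·x + p_y·(3/4)·x = M, so (4·p_x + 3·p_y)·x = 4·M.
Demand: x*(p_x,p_y,M) = 4·M/(4·p_x + 3·p_y), y* = 3·M/(4·p_x + 3·p_y).
Here 4·4.15 + 3·11.2 = 50.2, giving x* = 5.7371 and y* = 4.3028.
Expenditure on y: 11.2·4.3028 = 48.1912; share = 0.6693.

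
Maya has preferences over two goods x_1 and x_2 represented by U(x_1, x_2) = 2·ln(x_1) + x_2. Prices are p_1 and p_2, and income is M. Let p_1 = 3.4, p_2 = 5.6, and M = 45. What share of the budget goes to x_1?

Set MRS = p_1/p_2: (2/x_1)/1 = p_1/p_2.
So x_1*(p_1,p_2) = 2·p_2/p_1, independent of income; and x_2* = (M − 2·p_2)/p_2.
At the given prices: x_1* = 2·5.6/3.4 = 3.2941, and x_2* = 6.0357.
Expenditure on x_1: 3.4·3.2941 = 11.2; share = 0.2489.

share on x_1 = 0.2489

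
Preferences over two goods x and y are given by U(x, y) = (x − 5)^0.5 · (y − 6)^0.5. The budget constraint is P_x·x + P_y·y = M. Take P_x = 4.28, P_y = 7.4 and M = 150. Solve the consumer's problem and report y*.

This is Cobb-Douglas in (x−5, y−6): tangency gives 0.5·P_y·(y−6) = 0.5·P_x·(x−5).
After buying the subsistence bundle (5, 6), a share 0.5 of the remaining income goes to x: x* = 5 + 0.5·(M − 5P_x − 6P_y)/P_x.
Discretionary income = 150 − 5·4.28 − 6·7.4 = 84.2; y* = 6 + 0.5·84.2/7.4 = 11.6892.

y* = 11.6892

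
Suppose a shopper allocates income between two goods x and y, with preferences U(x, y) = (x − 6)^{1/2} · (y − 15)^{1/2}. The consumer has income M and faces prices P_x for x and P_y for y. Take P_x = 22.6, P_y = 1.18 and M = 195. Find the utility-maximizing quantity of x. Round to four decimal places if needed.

x* = 6.9226

MRS = (y−15)/(x−6). Tangency with P_x/P_y gives y−15 = (P_x/P_y)·(x−6).
After buying the subsistence bundle (6, 15), a share 0.5 of the remaining income goes to x: x* = 6 + 0.5·(M − 6P_x − 15P_y)/P_x.
Discretionary income = 195 − 6·22.6 − 15·1.18 = 41.7; x* = 6 + 0.5·41.7/22.6 = 6.9226.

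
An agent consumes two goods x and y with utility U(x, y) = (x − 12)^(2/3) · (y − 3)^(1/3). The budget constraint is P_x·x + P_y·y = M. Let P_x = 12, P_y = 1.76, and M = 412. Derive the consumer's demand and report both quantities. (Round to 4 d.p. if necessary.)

x* = 26.5956, y* = 52.7576

After buying the subsistence bundle (12, 3), a share 2/3 of the remaining income goes to x: x* = 12 + 2/3·(M − 12P_x − 3P_y)/P_x.
Discretionary income = 412 − 12·12 − 3·1.76 = 262.72; x* = 12 + 2/3·262.72/12 = 26.5956; y* = 3 + 1/3·262.72/1.76 = 52.7576.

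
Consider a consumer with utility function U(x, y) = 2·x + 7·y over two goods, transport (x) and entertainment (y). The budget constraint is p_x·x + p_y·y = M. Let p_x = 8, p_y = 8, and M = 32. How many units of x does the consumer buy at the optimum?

x* = 0

y gives more utility per dollar, so spend all income on y: y* = M/p_y, x* = 0.
Numerically: x* = 0, y* = 4.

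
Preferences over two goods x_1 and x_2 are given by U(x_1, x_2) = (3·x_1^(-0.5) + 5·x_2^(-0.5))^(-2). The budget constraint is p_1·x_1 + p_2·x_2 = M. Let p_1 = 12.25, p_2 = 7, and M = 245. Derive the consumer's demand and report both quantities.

With the ratio pinned down, the budget gives x_1* = M/(p_1 + p_2·(x_2/x_1)) and x_2* = (x_2/x_1)·x_1*.
Numerically x_2/x_1 = 2.041383, so x_1* = 245/(12.25 + 7·2.041383) = 9.2315 and x_2* = 2.041383·9.2315 = 18.8449.

x_1* = 9.2315, x_2* = 18.8449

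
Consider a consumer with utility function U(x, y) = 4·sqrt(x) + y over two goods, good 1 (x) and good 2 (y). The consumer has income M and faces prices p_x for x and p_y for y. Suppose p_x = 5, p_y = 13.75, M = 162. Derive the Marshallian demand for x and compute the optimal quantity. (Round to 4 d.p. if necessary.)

Utility is quasi-linear in y; the FOC for x is 2/√x = p_x/p_y.
Thus x* = (2·p_y/p_x)² — independent of M — with the rest of income spent on y.
Plugging in: x* = (2·13.75/5)² = 30.25.

x* = 30.25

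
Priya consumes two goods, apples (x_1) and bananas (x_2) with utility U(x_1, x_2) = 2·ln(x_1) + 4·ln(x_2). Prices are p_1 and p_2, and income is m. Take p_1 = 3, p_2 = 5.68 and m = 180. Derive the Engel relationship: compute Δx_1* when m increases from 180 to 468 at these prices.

Tangency: MRS = (1/2)·x_2/x_1 = p_1/p_2.
Rearranging, p_2·x_2 = 2·p_1·x_1. Substituting into the budget gives p_1·x_1·(1 + 2) = m.
Demand: x_1*(p_1,p_2,m) = 1/3·m/p_1 and x_2* = 2/3·m/p_2.
At p_1=3, p_2=5.68, m=180: x_1* = 1/3·180/3 = 20.
At m' = 468: x_1* = 52. Change: 52 − 20 = 32.

Δx_1* = 32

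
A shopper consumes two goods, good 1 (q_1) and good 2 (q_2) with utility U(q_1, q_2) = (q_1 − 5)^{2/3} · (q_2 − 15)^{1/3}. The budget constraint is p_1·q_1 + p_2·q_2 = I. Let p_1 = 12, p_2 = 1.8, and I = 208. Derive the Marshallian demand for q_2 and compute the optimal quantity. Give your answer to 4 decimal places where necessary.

q_2* = 37.4074

MRS = 2·(q_2−15)/(q_1−5). Tangency with p_1/p_2 gives q_2−15 = (1/2)·(p_1/p_2)·(q_1−5).
After buying the subsistence bundle (5, 15), a share 2/3 of the remaining income goes to q_1: q_1* = 5 + 2/3·(I − 5p_1 − 15p_2)/p_1.
Discretionary income = 208 − 5·12 − 15·1.8 = 121; q_2* = 15 + 1/3·121/1.8 = 37.4074.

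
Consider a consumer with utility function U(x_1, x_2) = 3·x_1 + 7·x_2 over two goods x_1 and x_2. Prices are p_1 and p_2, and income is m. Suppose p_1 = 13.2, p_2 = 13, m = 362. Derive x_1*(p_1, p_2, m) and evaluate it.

x_1* = 0

Perfect substitutes: compare marginal utility per dollar. 3/p_1 vs 7/p_2 → 0.2273 vs 0.5385.
x_2 gives more utility per dollar, so spend all income on x_2: x_2* = m/p_2, x_1* = 0.
Numerically: x_1* = 0, x_2* = 27.8462.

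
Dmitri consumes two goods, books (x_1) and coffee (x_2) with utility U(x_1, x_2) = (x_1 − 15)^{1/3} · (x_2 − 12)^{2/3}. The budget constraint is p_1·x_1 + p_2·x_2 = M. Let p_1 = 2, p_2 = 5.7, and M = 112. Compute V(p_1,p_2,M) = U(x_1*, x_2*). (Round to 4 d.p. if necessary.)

MRS = (1/2)·(x_2−12)/(x_1−15). Tangency with p_1/p_2 gives x_2−12 = 2·(p_1/p_2)·(x_1−15).
Substituting into the budget: x_1* = 15 + 1/3·(M − 15·p_1 − 12·p_2)/p_1, and x_2* = 12 + 2/3·(…)/p_2.
Discretionary income = 112 − 15·2 − 12·5.7 = 13.6; x_1* = 15 + 1/3·13.6/2 = 17.2667; x_2* = 12 + 2/3·13.6/5.7 = 13.5906.
Utility at the optimum: U(17.2667, 13.5906) = 1.79.

V = 1.79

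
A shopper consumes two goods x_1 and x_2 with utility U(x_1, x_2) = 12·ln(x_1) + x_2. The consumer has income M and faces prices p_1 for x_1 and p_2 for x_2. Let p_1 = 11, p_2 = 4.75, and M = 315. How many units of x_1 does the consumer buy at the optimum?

MU_x_1 = 12/x_1, MU_x_2 = 1. Tangency: 12/x_1 = p_1/p_2.
So x_1*(p_1,p_2) = 12·p_2/p_1, independent of income; and x_2* = (M − 12·p_2)/p_2.
At the given prices: x_1* = 12·4.75/11 = 5.1818.

x_1* = 5.1818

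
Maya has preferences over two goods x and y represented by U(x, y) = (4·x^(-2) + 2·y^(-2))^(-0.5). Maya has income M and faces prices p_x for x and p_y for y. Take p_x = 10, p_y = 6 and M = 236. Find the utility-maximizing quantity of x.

x* = 15.0835

MU_x ∝ 4·x^(-3), MU_y ∝ 2·y^(-3), so MRS = 2·(y/x)^(3) = p_x/p_y.
Hence y/x = ((1/2)·p_x/p_y)^(1/(3)), i.e. raised to the 1/3 power.
With the ratio pinned down, the budget gives x* = M/(p_x + p_y·(y/x)) and y* = (y/x)·x*.
Numerically y/x = 0.941036, so x* = 236/(10 + 6·0.941036) = 15.0835.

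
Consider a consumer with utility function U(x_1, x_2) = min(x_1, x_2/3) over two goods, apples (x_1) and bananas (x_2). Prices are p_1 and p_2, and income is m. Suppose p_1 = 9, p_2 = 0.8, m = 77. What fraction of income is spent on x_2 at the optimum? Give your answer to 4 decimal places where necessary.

share on x_2 = 0.2105

With perfect complements, no substitution: consume in ratio x_1:x_2 = 1:3.
Budget: p_1·x_1 + p_2·3·x_1 = m, so (p_1 + 3·p_2)·x_1 = m.
Demand: x_1*(p_1,p_2,m) = m/(p_1 + 3·p_2), x_2* = 3·m/(p_1 + 3·p_2).
Here 9 + 3·0.8 = 11.4, giving x_1* = 6.7544 and x_2* = 20.2632.
Expenditure on x_2: 0.8·20.2632 = 16.2105; share = 0.2105.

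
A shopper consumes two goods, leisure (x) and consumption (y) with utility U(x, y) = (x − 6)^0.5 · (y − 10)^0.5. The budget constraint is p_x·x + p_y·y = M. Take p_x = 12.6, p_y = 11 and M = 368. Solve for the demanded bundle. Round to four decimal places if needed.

Let x' = x−6, y' = y−10. MRS = y'/x' = p_x/p_y.
After buying the subsistence bundle (6, 10), a share 0.5 of the remaining income goes to x: x* = 6 + 0.5·(M − 6p_x − 10p_y)/p_x.
Discretionary income = 368 − 6·12.6 − 10·11 = 182.4; x* = 6 + 0.5·182.4/12.6 = 13.2381; y* = 10 + 0.5·182.4/11 = 18.2909.

x* = 13.2381, y* = 18.2909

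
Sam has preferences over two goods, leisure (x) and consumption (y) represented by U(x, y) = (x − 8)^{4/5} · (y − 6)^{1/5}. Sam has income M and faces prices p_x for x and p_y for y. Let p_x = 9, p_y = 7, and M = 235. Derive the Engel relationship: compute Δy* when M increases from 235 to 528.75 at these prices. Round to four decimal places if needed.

Δy* = 8.3929

Substituting into the budget: x* = 8 + 0.8·(M − 8·p_x − 6·p_y)/p_x, and y* = 6 + 0.2·(…)/p_y.
Discretionary income = 235 − 8·9 − 6·7 = 121; y* = 6 + 0.2·121/7 = 9.4571.
At M' = 528.75: y* = 17.85. Change: 17.85 − 9.4571 = 8.3929.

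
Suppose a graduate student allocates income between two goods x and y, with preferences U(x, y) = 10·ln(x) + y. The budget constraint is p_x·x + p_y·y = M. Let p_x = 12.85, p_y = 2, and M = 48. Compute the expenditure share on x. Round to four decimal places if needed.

share on x = 0.4167

MU_x = 10/x, MU_y = 1. Tangency: 10/x = p_x/p_y.
So x*(p_x,p_y) = 10·p_y/p_x, independent of income; and y* = (M − 10·p_y)/p_y.
At the given prices: x* = 10·2/12.85 = 1.5564, and y* = 14.
Expenditure on x: 12.85·1.5564 = 20; share = 0.4167.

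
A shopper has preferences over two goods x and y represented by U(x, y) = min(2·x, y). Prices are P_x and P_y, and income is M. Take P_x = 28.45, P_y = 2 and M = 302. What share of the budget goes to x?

Leontief preferences: the optimum is at the kink where x/1 = y/2, i.e. y = 2·x.
Budget: P_x·x + P_y·2·x = M, so (P_x + 2·P_y)·x = M.
Demand: x*(P_x,P_y,M) = M/(P_x + 2·P_y), y* = 2·M/(P_x + 2·P_y).
Here 28.45 + 2·2 = 32.45, giving x* = 9.3066 and y* = 18.6133.
Expenditure on x: 28.45·9.3066 = 264.7735; share = 0.8767.

share on x = 0.8767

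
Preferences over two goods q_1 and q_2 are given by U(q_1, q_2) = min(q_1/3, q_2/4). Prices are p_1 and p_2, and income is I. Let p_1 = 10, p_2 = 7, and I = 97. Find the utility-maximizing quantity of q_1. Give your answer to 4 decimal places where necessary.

q_1* = 5.0172

Demand: q_1*(p_1,p_2,I) = 3·I/(3·p_1 + 4·p_2), q_2* = 4·I/(3·p_1 + 4·p_2).
Here 3·10 + 4·7 = 58, giving q_1* = 5.0172.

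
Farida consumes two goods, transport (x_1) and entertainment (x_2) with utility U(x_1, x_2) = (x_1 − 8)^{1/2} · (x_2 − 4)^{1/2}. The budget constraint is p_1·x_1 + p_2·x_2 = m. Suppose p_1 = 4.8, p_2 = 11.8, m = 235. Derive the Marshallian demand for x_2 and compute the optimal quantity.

x_2* = 10.3305

MRS = (x_2−4)/(x_1−8). Tangency with p_1/p_2 gives x_2−4 = (p_1/p_2)·(x_1−8).
After buying the subsistence bundle (8, 4), a share 0.5 of the remaining income goes to x_1: x_1* = 8 + 0.5·(m − 8p_1 − 4p_2)/p_1.
Discretionary income = 235 − 8·4.8 − 4·11.8 = 149.4; x_2* = 4 + 0.5·149.4/11.8 = 10.3305.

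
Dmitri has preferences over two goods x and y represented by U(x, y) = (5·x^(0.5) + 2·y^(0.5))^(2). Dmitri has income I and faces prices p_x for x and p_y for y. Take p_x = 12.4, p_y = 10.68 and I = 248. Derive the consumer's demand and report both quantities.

x* = 16.8667, y* = 3.6379

MU_x ∝ 5·x^(-0.5), MU_y ∝ 2·y^(-0.5), so MRS = (5/2)·(y/x)^(0.5) = p_x/p_y.
Solve for the ratio: y/x = [(2/5)·p_x/p_y]^(2).
With the ratio pinned down, the budget gives x* = I/(p_x + p_y·(y/x)) and y* = (y/x)·x*.
Numerically y/x = 0.215685, so x* = 248/(12.4 + 10.68·0.215685) = 16.8667 and y* = 0.215685·16.8667 = 3.6379.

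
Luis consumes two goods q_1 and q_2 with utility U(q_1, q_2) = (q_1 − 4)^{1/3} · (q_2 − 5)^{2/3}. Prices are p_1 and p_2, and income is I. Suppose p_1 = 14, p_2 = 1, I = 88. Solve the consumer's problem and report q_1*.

q_1* = 4.6429

Let q_1' = q_1−4, q_2' = q_2−5. MRS = (1/2)·q_2'/q_1' = p_1/p_2.
Substituting into the budget: q_1* = 4 + 1/3·(I − 4·p_1 − 5·p_2)/p_1, and q_2* = 5 + 2/3·(…)/p_2.
Discretionary income = 88 − 4·14 − 5·1 = 27; q_1* = 4 + 1/3·27/14 = 4.6429.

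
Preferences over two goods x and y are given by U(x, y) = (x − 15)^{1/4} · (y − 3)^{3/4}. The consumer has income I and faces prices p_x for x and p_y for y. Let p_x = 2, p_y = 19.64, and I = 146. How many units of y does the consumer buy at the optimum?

y* = 5.1797

Let x' = x−15, y' = y−3. MRS = (1/3)·y'/x' = p_x/p_y.
After buying the subsistence bundle (15, 3), a share 0.25 of the remaining income goes to x: x* = 15 + 0.25·(I − 15p_x − 3p_y)/p_x.
Discretionary income = 146 − 15·2 − 3·19.64 = 57.08; y* = 3 + 0.75·57.08/19.64 = 5.1797.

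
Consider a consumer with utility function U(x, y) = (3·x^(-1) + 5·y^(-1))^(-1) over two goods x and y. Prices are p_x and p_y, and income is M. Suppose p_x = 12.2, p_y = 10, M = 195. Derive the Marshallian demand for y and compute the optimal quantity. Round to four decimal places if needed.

Numerically y/x = 1.42595, so x* = 195/(12.2 + 10·1.42595) = 7.3698 and y* = 1.42595·7.3698 = 10.5089.

y* = 10.5089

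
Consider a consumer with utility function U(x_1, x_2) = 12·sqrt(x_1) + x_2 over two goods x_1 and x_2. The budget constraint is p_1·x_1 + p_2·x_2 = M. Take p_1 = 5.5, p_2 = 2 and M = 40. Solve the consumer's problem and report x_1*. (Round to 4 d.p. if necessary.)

x_1* = 4.7603

MU_x_1 = 6/√x_1, MU_x_2 = 1. Tangency: 6/√x_1 = p_1/p_2.
Thus x_1* = (6·p_2/p_1)² — independent of M — with the rest of income spent on x_2.
Plugging in: x_1* = (6·2/5.5)² = 4.7603.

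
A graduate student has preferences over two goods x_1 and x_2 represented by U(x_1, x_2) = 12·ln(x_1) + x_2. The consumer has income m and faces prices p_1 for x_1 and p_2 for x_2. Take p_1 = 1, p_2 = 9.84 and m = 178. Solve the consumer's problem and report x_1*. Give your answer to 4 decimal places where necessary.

Set MRS = p_1/p_2: (12/x_1)/1 = p_1/p_2.
So x_1*(p_1,p_2) = 12·p_2/p_1, independent of income; and x_2* = (m − 12·p_2)/p_2.
At the given prices: x_1* = 12·9.84/1 = 118.08.

x_1* = 118.08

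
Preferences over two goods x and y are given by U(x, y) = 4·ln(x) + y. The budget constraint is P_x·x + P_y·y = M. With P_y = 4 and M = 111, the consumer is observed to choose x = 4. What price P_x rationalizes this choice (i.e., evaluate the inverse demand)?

P_x = 4

Set MRS = P_x/P_y: (4/x)/1 = P_x/P_y.
So x*(P_x,P_y) = 4·P_y/P_x, independent of income; and y* = (M − 4·P_y)/P_y.
Set x* = 4 in the demand function and solve for P_x: P_x = 4.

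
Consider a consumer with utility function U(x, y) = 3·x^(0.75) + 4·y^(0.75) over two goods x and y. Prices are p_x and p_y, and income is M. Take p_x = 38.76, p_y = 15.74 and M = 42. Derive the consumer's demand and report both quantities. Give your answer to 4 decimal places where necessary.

x* = 0.0225, y* = 2.613

Numerically y/x = 116.217387, so x* = 42/(38.76 + 15.74·116.217387) = 0.0225 and y* = 116.217387·0.0225 = 2.613.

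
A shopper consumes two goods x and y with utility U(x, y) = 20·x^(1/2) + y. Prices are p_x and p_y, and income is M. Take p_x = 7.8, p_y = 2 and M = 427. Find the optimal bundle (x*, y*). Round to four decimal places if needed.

Plugging in: x* = (10·2/7.8)² = 6.5746, y* = 187.859.

x* = 6.5746, y* = 187.859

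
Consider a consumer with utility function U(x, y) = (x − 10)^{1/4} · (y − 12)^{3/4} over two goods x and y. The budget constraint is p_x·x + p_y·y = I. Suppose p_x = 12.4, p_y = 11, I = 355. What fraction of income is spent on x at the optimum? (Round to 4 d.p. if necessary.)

Let x' = x−10, y' = y−12. MRS = (1/3)·y'/x' = p_x/p_y.
Substituting into the budget: x* = 10 + 0.25·(I − 10·p_x − 12·p_y)/p_x, and y* = 12 + 0.75·(…)/p_y.
Discretionary income = 355 − 10·12.4 − 12·11 = 99; x* = 10 + 0.25·99/12.4 = 11.996; y* = 12 + 0.75·99/11 = 18.75.
Expenditure on x: 12.4·11.996 = 148.75; share = 0.419.

share on x = 0.419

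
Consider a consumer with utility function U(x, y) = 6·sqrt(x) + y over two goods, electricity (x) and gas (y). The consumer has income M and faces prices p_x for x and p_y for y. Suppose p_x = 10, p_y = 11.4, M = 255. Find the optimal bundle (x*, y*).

Utility is quasi-linear in y; the FOC for x is 3/√x = p_x/p_y.
Thus x* = (3·p_y/p_x)² — independent of M — with the rest of income spent on y.
Plugging in: x* = (3·11.4/10)² = 11.6964, y* = 12.1084.

x* = 11.6964, y* = 12.1084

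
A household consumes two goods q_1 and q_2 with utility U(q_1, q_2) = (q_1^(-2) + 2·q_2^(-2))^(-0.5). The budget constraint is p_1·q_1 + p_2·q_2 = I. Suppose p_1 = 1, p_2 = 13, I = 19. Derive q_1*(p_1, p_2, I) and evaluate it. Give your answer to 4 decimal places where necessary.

From the CES first-order condition, (1/2)·(q_2/q_1)^(3) = p_1/p_2.
Hence q_2/q_1 = (2·p_1/p_2)^(1/(3)), i.e. raised to the 1/3 power.
Substitute q_2 = (q_2/q_1)·q_1 into the budget: q_1* = I/(p_1 + p_2·(q_2/q_1)).
Numerically q_2/q_1 = 0.535832, so q_1* = 19/(1 + 13·0.535832) = 2.3852.

q_1* = 2.3852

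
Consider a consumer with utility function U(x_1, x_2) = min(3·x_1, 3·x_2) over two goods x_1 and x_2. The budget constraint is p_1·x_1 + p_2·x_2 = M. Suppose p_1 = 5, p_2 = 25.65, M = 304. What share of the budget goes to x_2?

share on x_2 = 0.8369

Leontief preferences: the optimum is at the kink where x_1/3 = x_2/3, i.e. x_2 = x_1.
Budget: p_1·x_1 + p_2·x_1 = M, so (3·p_1 + 3·p_2)·x_1 = 3·M.
Demand: x_1*(p_1,p_2,M) = 3·M/(3·p_1 + 3·p_2), x_2* = 3·M/(3·p_1 + 3·p_2).
Here 3·5 + 3·25.65 = 91.95, giving x_1* = 9.9184 and x_2* = 9.9184.
Expenditure on x_2: 25.65·9.9184 = 254.4078; share = 0.8369.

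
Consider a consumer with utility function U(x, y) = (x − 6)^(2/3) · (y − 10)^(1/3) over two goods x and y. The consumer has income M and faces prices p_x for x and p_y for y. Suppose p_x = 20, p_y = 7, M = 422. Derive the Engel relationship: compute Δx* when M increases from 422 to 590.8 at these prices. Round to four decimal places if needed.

Let x' = x−6, y' = y−10. MRS = 2·y'/x' = p_x/p_y.
Substituting into the budget: x* = 6 + 2/3·(M − 6·p_x − 10·p_y)/p_x, and y* = 10 + 1/3·(…)/p_y.
Discretionary income = 422 − 6·20 − 10·7 = 232; x* = 6 + 2/3·232/20 = 13.7333.
At M' = 590.8: x* = 19.36. Change: 19.36 − 13.7333 = 5.6267.

Δx* = 5.6267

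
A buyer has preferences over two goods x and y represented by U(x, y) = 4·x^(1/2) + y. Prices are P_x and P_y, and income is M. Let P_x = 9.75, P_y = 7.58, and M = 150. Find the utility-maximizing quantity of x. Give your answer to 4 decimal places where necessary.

x* = 2.4176

MU_x = 2/√x, MU_y = 1. Tangency: 2/√x = P_x/P_y.
Thus x* = (2·P_y/P_x)² — independent of M — with the rest of income spent on y.
Plugging in: x* = (2·7.58/9.75)² = 2.4176.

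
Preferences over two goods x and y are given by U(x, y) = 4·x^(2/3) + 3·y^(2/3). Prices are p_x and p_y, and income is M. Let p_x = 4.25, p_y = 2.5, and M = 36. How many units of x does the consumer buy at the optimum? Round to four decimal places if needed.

Numerically y/x = 2.072672, so x* = 36/(4.25 + 2.5·2.072672) = 3.8169.

x* = 3.8169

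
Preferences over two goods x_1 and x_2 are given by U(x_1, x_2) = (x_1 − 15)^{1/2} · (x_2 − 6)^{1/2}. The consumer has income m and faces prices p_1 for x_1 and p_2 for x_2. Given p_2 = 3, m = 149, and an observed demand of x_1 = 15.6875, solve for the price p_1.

p_1 = 8

MRS = (x_2−6)/(x_1−15). Tangency with p_1/p_2 gives x_2−6 = (p_1/p_2)·(x_1−15).
After buying the subsistence bundle (15, 6), a share 0.5 of the remaining income goes to x_1: x_1* = 15 + 0.5·(m − 15p_1 − 6p_2)/p_1.
Set x_1* = 15.6875 in the demand function and solve for p_1: p_1 = 8.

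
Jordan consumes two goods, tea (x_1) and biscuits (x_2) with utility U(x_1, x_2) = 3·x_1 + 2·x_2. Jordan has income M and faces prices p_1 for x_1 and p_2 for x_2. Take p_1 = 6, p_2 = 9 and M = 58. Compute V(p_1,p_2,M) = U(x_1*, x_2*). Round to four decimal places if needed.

x_1 gives more utility per dollar, so spend all income on x_1: x_1* = M/p_1, x_2* = 0.
Numerically: x_1* = 9.6667, x_2* = 0.
Utility at the optimum: U(9.6667, 0) = 29.

V = 29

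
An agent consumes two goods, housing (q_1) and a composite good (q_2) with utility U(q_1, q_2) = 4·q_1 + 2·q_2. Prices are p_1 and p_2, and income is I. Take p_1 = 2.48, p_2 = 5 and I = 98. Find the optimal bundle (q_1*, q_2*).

Perfect substitutes: compare marginal utility per dollar. 4/p_1 vs 2/p_2 → 1.6129 vs 0.4.
q_1 gives more utility per dollar, so spend all income on q_1: q_1* = I/p_1, q_2* = 0.
Numerically: q_1* = 39.5161, q_2* = 0.

q_1* = 39.5161, q_2* = 0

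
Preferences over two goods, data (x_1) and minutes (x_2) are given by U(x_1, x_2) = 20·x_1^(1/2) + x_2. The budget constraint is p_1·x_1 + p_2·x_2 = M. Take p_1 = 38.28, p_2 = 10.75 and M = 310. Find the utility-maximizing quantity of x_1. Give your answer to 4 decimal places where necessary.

x_1* = 7.8863

MU_x_1 = 10/√x_1, MU_x_2 = 1. Tangency: 10/√x_1 = p_1/p_2.
Thus x_1* = (10·p_2/p_1)² — independent of M — with the rest of income spent on x_2.
Plugging in: x_1* = (10·10.75/38.28)² = 7.8863.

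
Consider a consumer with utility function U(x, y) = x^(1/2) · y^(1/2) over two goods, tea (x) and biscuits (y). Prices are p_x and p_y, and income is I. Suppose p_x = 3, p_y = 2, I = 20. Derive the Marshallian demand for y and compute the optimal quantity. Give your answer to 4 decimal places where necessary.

y* = 5

The MRS is y/x. Set MRS = p_x/p_y.
Rearranging, p_y·y = p_x·x. Substituting into the budget gives p_x·x·(1 + 1) = I.
Demand: x*(p_x,p_y,I) = 0.5·I/p_x and y* = 0.5·I/p_y.
At p_x=3, p_y=2, I=20: y* = 0.5·20/2 = 5.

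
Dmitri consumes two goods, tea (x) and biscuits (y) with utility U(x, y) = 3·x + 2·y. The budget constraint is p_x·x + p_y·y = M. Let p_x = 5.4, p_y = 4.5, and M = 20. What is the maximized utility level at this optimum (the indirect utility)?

V = 11.1111

Linear utility — the consumer picks whichever good has higher MU/price: 3/5.4 = 0.5556 vs 2/4.5 = 0.4444.
x gives more utility per dollar, so spend all income on x: x* = M/p_x, y* = 0.
Numerically: x* = 3.7037, y* = 0.
Utility at the optimum: U(3.7037, 0) = 11.1111.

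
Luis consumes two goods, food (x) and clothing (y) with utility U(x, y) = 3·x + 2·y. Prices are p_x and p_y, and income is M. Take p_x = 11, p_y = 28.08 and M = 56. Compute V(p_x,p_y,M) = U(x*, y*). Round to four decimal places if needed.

Perfect substitutes: compare marginal utility per dollar. 3/p_x vs 2/p_y → 0.2727 vs 0.0712.
x gives more utility per dollar, so spend all income on x: x* = M/p_x, y* = 0.
Numerically: x* = 5.0909, y* = 0.
Utility at the optimum: U(5.0909, 0) = 15.2727.

V = 15.2727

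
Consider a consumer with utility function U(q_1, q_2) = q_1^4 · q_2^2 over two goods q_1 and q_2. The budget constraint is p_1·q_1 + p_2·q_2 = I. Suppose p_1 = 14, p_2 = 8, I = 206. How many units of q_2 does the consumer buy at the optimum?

q_2* = 8.5833

Demand: q_1*(p_1,p_2,I) = 2/3·I/p_1 and q_2* = 1/3·I/p_2.
At p_1=14, p_2=8, I=206: q_2* = 1/3·206/8 = 8.5833.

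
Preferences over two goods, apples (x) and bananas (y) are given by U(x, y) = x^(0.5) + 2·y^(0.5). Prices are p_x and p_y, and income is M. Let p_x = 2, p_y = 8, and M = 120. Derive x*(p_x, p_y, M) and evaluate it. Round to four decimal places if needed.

x* = 30

MU_x ∝ x^(-0.5), MU_y ∝ 2·y^(-0.5), so MRS = (1/2)·(y/x)^(0.5) = p_x/p_y.
Hence y/x = (2·p_x/p_y)^(1/(0.5)), i.e. raised to the 2 power.
Substitute y = (y/x)·x into the budget: x* = M/(p_x + p_y·(y/x)).
Numerically y/x = 0.25, so x* = 120/(2 + 8·0.25) = 30.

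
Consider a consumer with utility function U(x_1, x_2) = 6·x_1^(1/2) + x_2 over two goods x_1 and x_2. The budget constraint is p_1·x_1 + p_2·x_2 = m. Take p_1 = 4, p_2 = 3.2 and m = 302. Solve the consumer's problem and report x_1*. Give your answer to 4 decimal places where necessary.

x_1* = 5.76

Thus x_1* = (3·p_2/p_1)² — independent of m — with the rest of income spent on x_2.
Plugging in: x_1* = (3·3.2/4)² = 5.76.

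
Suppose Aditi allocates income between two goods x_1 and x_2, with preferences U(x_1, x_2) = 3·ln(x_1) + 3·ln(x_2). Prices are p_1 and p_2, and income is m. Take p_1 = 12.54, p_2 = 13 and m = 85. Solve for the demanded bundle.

x_1* = 3.3892, x_2* = 3.2692

Tangency: MRS = x_2/x_1 = p_1/p_2.
So 3·p_2·x_2 = 3·p_1·x_1; combined with the budget, a share 0.5 of income goes to x_1.
Demand: x_1*(p_1,p_2,m) = 0.5·m/p_1 and x_2* = 0.5·m/p_2.
At p_1=12.54, p_2=13, m=85: x_1* = 0.5·85/12.54 = 3.3892, x_2* = 3.2692.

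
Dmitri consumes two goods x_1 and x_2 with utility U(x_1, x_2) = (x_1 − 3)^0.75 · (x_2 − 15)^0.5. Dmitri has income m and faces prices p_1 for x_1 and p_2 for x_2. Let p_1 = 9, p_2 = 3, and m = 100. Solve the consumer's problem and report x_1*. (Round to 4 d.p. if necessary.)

x_1* = 4.8667

Let x_1' = x_1−3, x_2' = x_2−15. MRS = (3/2)·x_2'/x_1' = p_1/p_2.
After buying the subsistence bundle (3, 15), a share 0.6 of the remaining income goes to x_1: x_1* = 3 + 0.6·(m − 3p_1 − 15p_2)/p_1.
Discretionary income = 100 − 3·9 − 15·3 = 28; x_1* = 3 + 0.6·28/9 = 4.8667.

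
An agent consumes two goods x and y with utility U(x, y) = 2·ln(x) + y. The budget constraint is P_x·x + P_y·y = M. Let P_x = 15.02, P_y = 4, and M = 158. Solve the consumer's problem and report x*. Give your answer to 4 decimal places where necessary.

x* = 0.5326

MU_x = 2/x, MU_y = 1. Tangency: 2/x = P_x/P_y.
So x*(P_x,P_y) = 2·P_y/P_x, independent of income; and y* = (M − 2·P_y)/P_y.
At the given prices: x* = 2·4/15.02 = 0.5326.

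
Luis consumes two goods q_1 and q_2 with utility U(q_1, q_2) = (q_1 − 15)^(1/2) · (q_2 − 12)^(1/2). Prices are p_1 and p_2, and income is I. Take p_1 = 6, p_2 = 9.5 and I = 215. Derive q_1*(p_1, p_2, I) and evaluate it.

q_1* = 15.9167

MRS = (q_2−12)/(q_1−15). Tangency with p_1/p_2 gives q_2−12 = (p_1/p_2)·(q_1−15).
Substituting into the budget: q_1* = 15 + 0.5·(I − 15·p_1 − 12·p_2)/p_1, and q_2* = 12 + 0.5·(…)/p_2.
Discretionary income = 215 − 15·6 − 12·9.5 = 11; q_1* = 15 + 0.5·11/6 = 15.9167.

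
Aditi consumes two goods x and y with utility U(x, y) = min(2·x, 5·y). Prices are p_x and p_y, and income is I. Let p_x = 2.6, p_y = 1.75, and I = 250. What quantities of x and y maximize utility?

x* = 75.7576, y* = 30.303

With perfect complements, no substitution: consume in ratio x:y = 5:2.
Budget: p_x·x + p_y·(2/5)·x = I, so (5·p_x + 2·p_y)·x = 5·I.
Demand: x*(p_x,p_y,I) = 5·I/(5·p_x + 2·p_y), y* = 2·I/(5·p_x + 2·p_y).
Here 5·2.6 + 2·1.75 = 16.5, giving x* = 75.7576 and y* = 30.303.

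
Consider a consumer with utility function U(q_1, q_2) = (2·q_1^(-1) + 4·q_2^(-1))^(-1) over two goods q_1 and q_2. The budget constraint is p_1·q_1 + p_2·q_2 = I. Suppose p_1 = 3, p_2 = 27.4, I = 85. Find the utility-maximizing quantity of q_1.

q_1* = 5.3723

MU_q_1 ∝ 2·q_1^(-2), MU_q_2 ∝ 4·q_2^(-2), so MRS = (1/2)·(q_2/q_1)^(2) = p_1/p_2.
Solve for the ratio: q_2/q_1 = [2·p_1/p_2]^(0.5).
Substitute q_2 = (q_2/q_1)·q_1 into the budget: q_1* = I/(p_1 + p_2·(q_2/q_1)).
Numerically q_2/q_1 = 0.467951, so q_1* = 85/(3 + 27.4·0.467951) = 5.3723.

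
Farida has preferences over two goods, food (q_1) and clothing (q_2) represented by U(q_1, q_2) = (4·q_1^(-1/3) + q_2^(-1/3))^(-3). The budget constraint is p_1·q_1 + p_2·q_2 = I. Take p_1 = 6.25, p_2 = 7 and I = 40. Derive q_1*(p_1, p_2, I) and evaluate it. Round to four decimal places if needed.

q_1* = 4.6931

MRS = MU_q_1/MU_q_2 = 4·(q_2/q_1)^(4/3). Set equal to p_1/p_2.
Solve for the ratio: q_2/q_1 = [(1/4)·p_1/p_2]^(0.75).
With the ratio pinned down, the budget gives q_1* = I/(p_1 + p_2·(q_2/q_1)) and q_2* = (q_2/q_1)·q_1*.
Numerically q_2/q_1 = 0.324744, so q_1* = 40/(6.25 + 7·0.324744) = 4.6931.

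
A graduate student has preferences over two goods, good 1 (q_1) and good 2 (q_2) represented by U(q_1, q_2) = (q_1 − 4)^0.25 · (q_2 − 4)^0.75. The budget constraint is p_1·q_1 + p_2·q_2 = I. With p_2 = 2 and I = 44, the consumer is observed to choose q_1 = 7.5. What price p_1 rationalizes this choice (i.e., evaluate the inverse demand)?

p_1 = 2

MRS = (1/3)·(q_2−4)/(q_1−4). Tangency with p_1/p_2 gives q_2−4 = 3·(p_1/p_2)·(q_1−4).
Substituting into the budget: q_1* = 4 + 0.25·(I − 4·p_1 − 4·p_2)/p_1, and q_2* = 4 + 0.75·(…)/p_2.
Set q_1* = 7.5 in the demand function and solve for p_1: p_1 = 2.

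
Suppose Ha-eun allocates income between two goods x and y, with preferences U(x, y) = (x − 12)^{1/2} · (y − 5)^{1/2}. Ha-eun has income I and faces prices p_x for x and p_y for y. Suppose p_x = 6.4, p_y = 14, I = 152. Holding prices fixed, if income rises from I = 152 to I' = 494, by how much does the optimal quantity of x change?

Discretionary income = 152 − 12·6.4 − 5·14 = 5.2; x* = 12 + 0.5·5.2/6.4 = 12.4062.
At I' = 494: x* = 39.125. Change: 39.125 − 12.4062 = 26.7188.

Δx* = 26.7188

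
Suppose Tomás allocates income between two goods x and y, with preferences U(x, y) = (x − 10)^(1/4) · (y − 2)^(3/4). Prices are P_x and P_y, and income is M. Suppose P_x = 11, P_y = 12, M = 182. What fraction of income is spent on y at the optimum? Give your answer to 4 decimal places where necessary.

share on y = 0.3297

Substituting into the budget: x* = 10 + 0.25·(M − 10·P_x − 2·P_y)/P_x, and y* = 2 + 0.75·(…)/P_y.
Discretionary income = 182 − 10·11 − 2·12 = 48; x* = 10 + 0.25·48/11 = 11.0909; y* = 2 + 0.75·48/12 = 5.
Expenditure on y: 12·5 = 60; share = 0.3297.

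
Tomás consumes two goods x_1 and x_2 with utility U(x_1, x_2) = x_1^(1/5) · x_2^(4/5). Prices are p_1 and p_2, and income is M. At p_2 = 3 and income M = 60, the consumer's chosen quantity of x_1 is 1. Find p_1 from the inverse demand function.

Tangency: MRS = (1/4)·x_2/x_1 = p_1/p_2.
So 0.2·p_2·x_2 = 0.8·p_1·x_1; combined with the budget, a share 0.2 of income goes to x_1.
Demand: x_1*(p_1,p_2,M) = 0.2·M/p_1 and x_2* = 0.8·M/p_2.
Set x_1* = 1 in the demand function and solve for p_1: p_1 = 12.

p_1 = 12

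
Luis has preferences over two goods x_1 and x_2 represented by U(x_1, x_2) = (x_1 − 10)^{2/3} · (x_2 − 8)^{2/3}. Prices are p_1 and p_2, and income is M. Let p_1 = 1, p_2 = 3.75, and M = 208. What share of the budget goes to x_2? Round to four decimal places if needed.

Let x_1' = x_1−10, x_2' = x_2−8. MRS = x_2'/x_1' = p_1/p_2.
After buying the subsistence bundle (10, 8), a share 0.5 of the remaining income goes to x_1: x_1* = 10 + 0.5·(M − 10p_1 − 8p_2)/p_1.
Discretionary income = 208 − 10·1 − 8·3.75 = 168; x_1* = 10 + 0.5·168/1 = 94; x_2* = 8 + 0.5·168/3.75 = 30.4.
Expenditure on x_2: 3.75·30.4 = 114; share = 0.5481.

share on x_2 = 0.5481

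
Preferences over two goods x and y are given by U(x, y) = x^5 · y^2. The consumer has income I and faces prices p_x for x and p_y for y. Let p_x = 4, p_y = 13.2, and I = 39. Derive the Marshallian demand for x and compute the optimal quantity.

x* = 6.9643

The MRS is (5/2)·y/x. Set MRS = p_x/p_y.
Rearranging, p_y·y = (2/5)·p_x·x. Substituting into the budget gives p_x·x·(1 + (2/5)) = I.
Demand: x*(p_x,p_y,I) = 5/7·I/p_x and y* = 2/7·I/p_y.
At p_x=4, p_y=13.2, I=39: x* = 5/7·39/4 = 6.9643.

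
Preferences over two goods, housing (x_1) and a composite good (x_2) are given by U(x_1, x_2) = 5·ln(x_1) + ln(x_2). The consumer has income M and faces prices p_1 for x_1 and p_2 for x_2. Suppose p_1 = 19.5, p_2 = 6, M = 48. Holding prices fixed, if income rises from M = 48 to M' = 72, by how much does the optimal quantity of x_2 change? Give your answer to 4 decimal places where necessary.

The MRS is 5·x_2/x_1. Set MRS = p_1/p_2.
Rearranging, p_2·x_2 = (1/5)·p_1·x_1. Substituting into the budget gives p_1·x_1·(1 + (1/5)) = M.
Demand: x_1*(p_1,p_2,M) = 5/6·M/p_1 and x_2* = 1/6·M/p_2.
At p_1=19.5, p_2=6, M=48: x_2* = 1/6·48/6 = 1.3333.
At M' = 72: x_2* = 2. Change: 2 − 1.3333 = 0.6667.

Δx_2* = 0.6667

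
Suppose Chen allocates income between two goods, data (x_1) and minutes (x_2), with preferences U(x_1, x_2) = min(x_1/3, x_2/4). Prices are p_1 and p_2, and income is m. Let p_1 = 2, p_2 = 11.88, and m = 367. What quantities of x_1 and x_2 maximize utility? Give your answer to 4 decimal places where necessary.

Leontief preferences: the optimum is at the kink where x_1/3 = x_2/4, i.e. x_2 = (4/3)·x_1.
Budget: p_1·x_1 + p_2·(4/3)·x_1 = m, so (3·p_1 + 4·p_2)·x_1 = 3·m.
Demand: x_1*(p_1,p_2,m) = 3·m/(3·p_1 + 4·p_2), x_2* = 4·m/(3·p_1 + 4·p_2).
Here 3·2 + 4·11.88 = 53.52, giving x_1* = 20.5717 and x_2* = 27.429.

x_1* = 20.5717, x_2* = 27.429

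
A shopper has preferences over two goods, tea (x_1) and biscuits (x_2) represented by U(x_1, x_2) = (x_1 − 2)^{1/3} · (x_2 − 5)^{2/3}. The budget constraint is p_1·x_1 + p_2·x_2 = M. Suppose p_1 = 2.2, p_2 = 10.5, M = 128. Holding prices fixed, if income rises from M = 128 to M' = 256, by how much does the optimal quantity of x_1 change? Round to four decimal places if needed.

Let x_1' = x_1−2, x_2' = x_2−5. MRS = (1/2)·x_2'/x_1' = p_1/p_2.
After buying the subsistence bundle (2, 5), a share 1/3 of the remaining income goes to x_1: x_1* = 2 + 1/3·(M − 2p_1 − 5p_2)/p_1.
Discretionary income = 128 − 2·2.2 − 5·10.5 = 71.1; x_1* = 2 + 1/3·71.1/2.2 = 12.7727.
At M' = 256: x_1* = 32.1667. Change: 32.1667 − 12.7727 = 19.3939.

Δx_1* = 19.3939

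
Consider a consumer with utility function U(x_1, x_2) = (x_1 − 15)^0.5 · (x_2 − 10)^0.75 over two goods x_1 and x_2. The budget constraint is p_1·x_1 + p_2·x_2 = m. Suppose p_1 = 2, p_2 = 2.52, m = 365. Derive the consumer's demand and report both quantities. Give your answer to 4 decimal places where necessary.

After buying the subsistence bundle (15, 10), a share 0.4 of the remaining income goes to x_1: x_1* = 15 + 0.4·(m − 15p_1 − 10p_2)/p_1.
Discretionary income = 365 − 15·2 − 10·2.52 = 309.8; x_1* = 15 + 0.4·309.8/2 = 76.96; x_2* = 10 + 0.6·309.8/2.52 = 83.7619.

x_1* = 76.96, x_2* = 83.7619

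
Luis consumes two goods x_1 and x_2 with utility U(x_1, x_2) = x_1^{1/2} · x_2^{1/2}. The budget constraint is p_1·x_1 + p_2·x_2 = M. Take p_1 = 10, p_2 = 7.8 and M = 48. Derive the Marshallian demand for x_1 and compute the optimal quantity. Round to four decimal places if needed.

Demand: x_1*(p_1,p_2,M) = 0.5·M/p_1 and x_2* = 0.5·M/p_2.
At p_1=10, p_2=7.8, M=48: x_1* = 0.5·48/10 = 2.4.

x_1* = 2.4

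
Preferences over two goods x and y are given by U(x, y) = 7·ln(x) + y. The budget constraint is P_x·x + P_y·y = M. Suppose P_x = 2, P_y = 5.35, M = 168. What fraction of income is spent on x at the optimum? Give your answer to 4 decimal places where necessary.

MU_x = 7/x, MU_y = 1. Tangency: 7/x = P_x/P_y.
So x*(P_x,P_y) = 7·P_y/P_x, independent of income; and y* = (M − 7·P_y)/P_y.
At the given prices: x* = 7·5.35/2 = 18.725, and y* = 24.4019.
Expenditure on x: 2·18.725 = 37.45; share = 0.2229.

share on x = 0.2229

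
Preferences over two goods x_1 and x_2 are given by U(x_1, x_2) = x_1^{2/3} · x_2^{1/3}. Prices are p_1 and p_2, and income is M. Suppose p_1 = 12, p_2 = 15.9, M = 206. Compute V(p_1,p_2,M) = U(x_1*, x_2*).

Tangency: MRS = 2·x_2/x_1 = p_1/p_2.
So 2/3·p_2·x_2 = 1/3·p_1·x_1; combined with the budget, a share 2/3 of income goes to x_1.
Demand: x_1*(p_1,p_2,M) = 2/3·M/p_1 and x_2* = 1/3·M/p_2.
At p_1=12, p_2=15.9, M=206: x_1* = 2/3·206/12 = 11.4444, x_2* = 4.3187.
Utility at the optimum: U(11.4444, 4.3187) = 8.2701.

V = 8.2701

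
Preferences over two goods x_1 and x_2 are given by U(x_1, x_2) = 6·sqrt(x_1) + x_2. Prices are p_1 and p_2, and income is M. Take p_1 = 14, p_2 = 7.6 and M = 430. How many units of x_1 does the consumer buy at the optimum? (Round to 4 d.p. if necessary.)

x_1* = 2.6522

MU_x_1 = 3/√x_1, MU_x_2 = 1. Tangency: 3/√x_1 = p_1/p_2.
Thus x_1* = (3·p_2/p_1)² — independent of M — with the rest of income spent on x_2.
Plugging in: x_1* = (3·7.6/14)² = 2.6522.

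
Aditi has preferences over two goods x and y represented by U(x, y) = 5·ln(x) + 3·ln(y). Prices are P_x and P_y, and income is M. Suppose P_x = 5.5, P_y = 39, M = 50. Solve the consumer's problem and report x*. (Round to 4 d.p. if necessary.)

Tangency: MRS = (5/3)·y/x = P_x/P_y.
So 5·P_y·y = 3·P_x·x; combined with the budget, a share 0.625 of income goes to x.
Demand: x*(P_x,P_y,M) = 0.625·M/P_x and y* = 0.375·M/P_y.
At P_x=5.5, P_y=39, M=50: x* = 0.625·50/5.5 = 5.6818.

x* = 5.6818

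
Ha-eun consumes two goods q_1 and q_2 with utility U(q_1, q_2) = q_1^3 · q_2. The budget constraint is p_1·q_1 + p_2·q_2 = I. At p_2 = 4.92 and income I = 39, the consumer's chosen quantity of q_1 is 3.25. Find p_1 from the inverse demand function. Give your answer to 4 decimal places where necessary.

p_1 = 9

MU_q_1/MU_q_2 = (3·q_2)/(q_1); tangency sets this equal to p_1/p_2.
So 3·p_2·q_2 = p_1·q_1; combined with the budget, a share 0.75 of income goes to q_1.
Demand: q_1*(p_1,p_2,I) = 0.75·I/p_1 and q_2* = 0.25·I/p_2.
Set q_1* = 3.25 in the demand function and solve for p_1: p_1 = 9.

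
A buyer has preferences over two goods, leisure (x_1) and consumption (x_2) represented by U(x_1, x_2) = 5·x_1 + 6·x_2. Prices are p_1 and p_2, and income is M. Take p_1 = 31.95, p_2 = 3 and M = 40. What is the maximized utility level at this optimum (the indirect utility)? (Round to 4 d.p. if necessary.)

V = 80

Linear utility — the consumer picks whichever good has higher MU/price: 5/31.95 = 0.1565 vs 6/3 = 2.
x_2 gives more utility per dollar, so spend all income on x_2: x_2* = M/p_2, x_1* = 0.
Numerically: x_1* = 0, x_2* = 13.3333.
Utility at the optimum: U(0, 13.3333) = 80.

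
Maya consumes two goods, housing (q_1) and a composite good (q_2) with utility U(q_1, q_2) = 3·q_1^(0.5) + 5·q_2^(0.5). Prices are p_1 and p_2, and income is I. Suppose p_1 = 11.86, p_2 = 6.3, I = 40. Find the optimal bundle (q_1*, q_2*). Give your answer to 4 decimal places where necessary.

MRS = MU_q_1/MU_q_2 = (3/5)·(q_2/q_1)^(0.5). Set equal to p_1/p_2.
Hence q_2/q_1 = ((5/3)·p_1/p_2)^(1/(0.5)), i.e. raised to the 2 power.
With the ratio pinned down, the budget gives q_1* = I/(p_1 + p_2·(q_2/q_1)) and q_2* = (q_2/q_1)·q_1*.
Numerically q_2/q_1 = 9.844321, so q_1* = 40/(11.86 + 6.3·9.844321) = 0.5414 and q_2* = 9.844321·0.5414 = 5.33.

q_1* = 0.5414, q_2* = 5.33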